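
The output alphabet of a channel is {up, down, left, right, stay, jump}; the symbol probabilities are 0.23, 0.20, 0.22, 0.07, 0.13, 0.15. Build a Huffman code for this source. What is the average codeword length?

2.55 bits/symbol

Repeatedly combine the two least-probable nodes; the expected code length is the sum of the merged weights.
merge 7/100 + 13/100 → 1/5
merge 3/20 + 1/5 → 7/20
merge 1/5 + 11/50 → 21/50
merge 23/100 + 7/20 → 29/50
merge 21/50 + 29/50 → 1
L = 1/5 + 7/20 + 21/50 + 29/50 + 1 = 51/20 = 2.55 bits/symbol.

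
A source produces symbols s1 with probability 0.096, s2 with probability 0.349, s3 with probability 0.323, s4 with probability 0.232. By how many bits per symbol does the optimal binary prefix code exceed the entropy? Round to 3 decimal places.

0.109 bits

Entropy H = −Σ p log₂ p ≈ 1.8702 bits.
Huffman merges: 12/125+29/125→41/125; 323/1000+41/125→651/1000; 349/1000+651/1000→1. L = 1979/1000 ≈ 1.9790.
L − H = 1.9790 − 1.8702 = 0.109 bits.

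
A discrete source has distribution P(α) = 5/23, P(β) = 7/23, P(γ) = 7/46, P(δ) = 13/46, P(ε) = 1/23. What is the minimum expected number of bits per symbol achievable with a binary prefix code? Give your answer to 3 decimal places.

Repeatedly combine the two least-probable nodes; the expected code length is the sum of the merged weights.
merge 1/23 + 7/46 → 9/46
merge 9/46 + 5/23 → 19/46
merge 13/46 + 7/23 → 27/46
merge 19/46 + 27/46 → 1
L = 9/46 + 19/46 + 27/46 + 1 = 101/46 ≈ 2.196 bits/symbol.

2.196 bits/symbol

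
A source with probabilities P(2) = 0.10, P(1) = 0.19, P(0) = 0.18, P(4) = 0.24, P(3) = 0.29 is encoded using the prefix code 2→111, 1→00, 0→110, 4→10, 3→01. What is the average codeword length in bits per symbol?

2.28 bits/symbol

L̄ = Σ pᵢ·ℓᵢ = 0.10·3 + 0.19·2 + 0.18·3 + 0.24·2 + 0.29·2 = 2.28 bits/symbol.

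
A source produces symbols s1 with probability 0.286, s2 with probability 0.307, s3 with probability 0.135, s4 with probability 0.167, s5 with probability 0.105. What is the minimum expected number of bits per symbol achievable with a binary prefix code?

Repeatedly combine the two least-probable nodes; the expected code length is the sum of the merged weights.
merge 21/200 + 27/200 → 6/25
merge 167/1000 + 6/25 → 407/1000
merge 143/500 + 307/1000 → 593/1000
merge 407/1000 + 593/1000 → 1
L = 6/25 + 407/1000 + 593/1000 + 1 = 56/25 = 2.24 bits/symbol.

2.24 bits/symbol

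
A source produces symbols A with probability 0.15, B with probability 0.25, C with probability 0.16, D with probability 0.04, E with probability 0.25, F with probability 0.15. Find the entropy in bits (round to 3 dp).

2.430 bits

H = −Σ pᵢ log₂ pᵢ.
−0.15·log₂(0.15) = 0.4105
−0.25·log₂(0.25) = 0.5000
−0.16·log₂(0.16) = 0.4230
−0.04·log₂(0.04) = 0.1858
−0.25·log₂(0.25) = 0.5000
−0.15·log₂(0.15) = 0.4105
Sum ≈ 2.4299 → 2.430 bits.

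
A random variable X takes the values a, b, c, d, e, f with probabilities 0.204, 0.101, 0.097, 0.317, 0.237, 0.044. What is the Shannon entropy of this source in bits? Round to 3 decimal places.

H = −Σ pᵢ log₂ pᵢ.
−0.204·log₂(0.204) = 0.4678
−0.101·log₂(0.101) = 0.3341
−0.097·log₂(0.097) = 0.3265
−0.317·log₂(0.317) = 0.5254
−0.237·log₂(0.237) = 0.4923
−0.044·log₂(0.044) = 0.1983
Sum ≈ 2.3443 → 2.344 bits.

2.344 bits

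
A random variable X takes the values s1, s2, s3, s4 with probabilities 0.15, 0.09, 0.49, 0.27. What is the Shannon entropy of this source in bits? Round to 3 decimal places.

H = −Σ pᵢ log₂ pᵢ.
−0.15·log₂(0.15) = 0.4105
−0.09·log₂(0.09) = 0.3127
−0.49·log₂(0.49) = 0.5043
−0.27·log₂(0.27) = 0.5100
Sum ≈ 1.7375 → 1.738 bits.

1.738 bits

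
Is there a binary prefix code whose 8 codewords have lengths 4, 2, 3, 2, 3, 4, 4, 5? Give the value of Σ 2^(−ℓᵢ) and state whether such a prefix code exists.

0.96875; yes

With common denominator 2^5 = 32: Σ 2^(−ℓᵢ) = 2/32 + 8/32 + 4/32 + 8/32 + 4/32 + 2/32 + 2/32 + 1/32 = 31/32 = 0.96875.
Kraft's inequality requires Σ ≤ 1; here Σ = 0.96875 ≤ 1, so such a prefix code exists.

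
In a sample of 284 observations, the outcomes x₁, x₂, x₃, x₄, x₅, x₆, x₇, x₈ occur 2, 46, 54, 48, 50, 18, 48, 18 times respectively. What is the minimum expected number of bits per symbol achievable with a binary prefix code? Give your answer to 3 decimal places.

Probabilities are the counts divided by 284.
Repeatedly combine the two least-probable nodes; the expected code length is the sum of the merged weights.
merge 1/142 + 9/142 → 5/71
merge 9/142 + 5/71 → 19/142
merge 19/142 + 23/142 → 21/71
merge 12/71 + 12/71 → 24/71
merge 25/142 + 27/142 → 26/71
merge 21/71 + 24/71 → 45/71
merge 26/71 + 45/71 → 1
L = 5/71 + 19/142 + 21/71 + 24/71 + 26/71 + 45/71 + 1 = 403/142 ≈ 2.838 bits/symbol.

2.838 bits/symbol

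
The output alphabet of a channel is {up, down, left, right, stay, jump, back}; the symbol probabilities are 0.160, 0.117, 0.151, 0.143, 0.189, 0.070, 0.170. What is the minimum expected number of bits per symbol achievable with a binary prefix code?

2.811 bits/symbol

Repeatedly combine the two least-probable nodes; the expected code length is the sum of the merged weights.
merge 7/100 + 117/1000 → 187/1000
merge 143/1000 + 151/1000 → 147/500
merge 4/25 + 17/100 → 33/100
merge 187/1000 + 189/1000 → 47/125
merge 147/500 + 33/100 → 78/125
merge 47/125 + 78/125 → 1
L = 187/1000 + 147/500 + 33/100 + 47/125 + 78/125 + 1 = 2811/1000 = 2.811 bits/symbol.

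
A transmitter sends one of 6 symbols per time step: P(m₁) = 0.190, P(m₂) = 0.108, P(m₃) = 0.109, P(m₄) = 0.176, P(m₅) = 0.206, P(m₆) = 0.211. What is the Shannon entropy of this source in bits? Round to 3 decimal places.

2.535 bits

H = −Σ pᵢ log₂ pᵢ.
−0.190·log₂(0.190) = 0.4552
−0.108·log₂(0.108) = 0.3468
−0.109·log₂(0.109) = 0.3485
−0.176·log₂(0.176) = 0.4411
−0.206·log₂(0.206) = 0.4695
−0.211·log₂(0.211) = 0.4736
Sum ≈ 2.5348 → 2.535 bits.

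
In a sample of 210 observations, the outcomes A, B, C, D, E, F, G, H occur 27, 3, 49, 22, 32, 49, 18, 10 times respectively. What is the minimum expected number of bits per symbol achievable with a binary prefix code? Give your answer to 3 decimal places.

Probabilities are the counts divided by 210.
Repeatedly combine the two least-probable nodes; the expected code length is the sum of the merged weights.
merge 1/70 + 1/21 → 13/210
merge 13/210 + 3/35 → 31/210
merge 11/105 + 9/70 → 7/30
merge 31/210 + 16/105 → 3/10
merge 7/30 + 7/30 → 7/15
merge 7/30 + 3/10 → 8/15
merge 7/15 + 8/15 → 1
L = 13/210 + 31/210 + 7/30 + 3/10 + 7/15 + 8/15 + 1 = 96/35 ≈ 2.743 bits/symbol.

2.743 bits/symbol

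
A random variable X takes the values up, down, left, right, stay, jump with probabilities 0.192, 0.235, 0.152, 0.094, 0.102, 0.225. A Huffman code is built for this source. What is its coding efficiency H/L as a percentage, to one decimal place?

Entropy H = −Σ p log₂ p ≈ 2.5020 bits.
Huffman merges: 47/500+51/500→49/250; 19/125+24/125→43/125; 49/250+9/40→421/1000; 47/200+43/125→579/1000; 421/1000+579/1000→1. L = 127/50 ≈ 2.5400.
Efficiency = H/L = 2.5020/2.5400 = 98.5%.

98.5%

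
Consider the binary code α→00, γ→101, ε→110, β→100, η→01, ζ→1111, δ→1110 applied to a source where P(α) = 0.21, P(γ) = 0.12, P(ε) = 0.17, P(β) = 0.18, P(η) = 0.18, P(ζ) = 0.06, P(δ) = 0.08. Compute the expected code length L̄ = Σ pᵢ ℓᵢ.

L̄ = Σ pᵢ·ℓᵢ = 0.21·2 + 0.12·3 + 0.17·3 + 0.18·3 + 0.18·2 + 0.06·4 + 0.08·4 = 2.75 bits/symbol.

2.75 bits/symbol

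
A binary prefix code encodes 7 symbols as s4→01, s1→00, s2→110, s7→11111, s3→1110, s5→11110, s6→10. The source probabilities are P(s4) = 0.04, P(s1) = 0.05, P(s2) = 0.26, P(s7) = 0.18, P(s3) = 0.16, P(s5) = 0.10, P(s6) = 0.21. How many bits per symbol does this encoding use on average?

L̄ = Σ pᵢ·ℓᵢ = 0.04·2 + 0.05·2 + 0.26·3 + 0.18·5 + 0.16·4 + 0.10·5 + 0.21·2 = 3.42 bits/symbol.

3.42 bits/symbol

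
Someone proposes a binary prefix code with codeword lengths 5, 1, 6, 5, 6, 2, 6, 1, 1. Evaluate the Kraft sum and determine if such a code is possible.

1.859375; no

With common denominator 2^6 = 64: Σ 2^(−ℓᵢ) = 2/64 + 32/64 + 1/64 + 2/64 + 1/64 + 16/64 + 1/64 + 32/64 + 32/64 = 119/64 = 1.859375.
Kraft's inequality requires Σ ≤ 1; here Σ = 1.859375 > 1, so no such prefix code exists.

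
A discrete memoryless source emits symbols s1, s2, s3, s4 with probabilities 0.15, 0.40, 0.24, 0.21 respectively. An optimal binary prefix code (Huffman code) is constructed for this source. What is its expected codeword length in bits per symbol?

1.96 bits/symbol

Repeatedly combine the two least-probable nodes; the expected code length is the sum of the merged weights.
merge 3/20 + 21/100 → 9/25
merge 6/25 + 9/25 → 3/5
merge 2/5 + 3/5 → 1
L = 9/25 + 3/5 + 1 = 49/25 = 1.96 bits/symbol.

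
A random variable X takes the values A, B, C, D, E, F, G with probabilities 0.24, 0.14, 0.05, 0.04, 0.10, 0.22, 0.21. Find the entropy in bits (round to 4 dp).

2.5787 bits

H = −Σ pᵢ log₂ pᵢ.
−0.24·log₂(0.24) = 0.4941
−0.14·log₂(0.14) = 0.3971
−0.05·log₂(0.05) = 0.2161
−0.04·log₂(0.04) = 0.1858
−0.10·log₂(0.10) = 0.3322
−0.22·log₂(0.22) = 0.4806
−0.21·log₂(0.21) = 0.4728
Sum ≈ 2.5787 → 2.5787 bits.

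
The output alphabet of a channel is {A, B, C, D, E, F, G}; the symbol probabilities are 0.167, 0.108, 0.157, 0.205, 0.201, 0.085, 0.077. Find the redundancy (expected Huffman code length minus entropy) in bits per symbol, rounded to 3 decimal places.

0.038 bits

Entropy H = −Σ p log₂ p ≈ 2.7184 bits.
Huffman merges: 77/1000+17/200→81/500; 27/250+157/1000→53/200; 81/500+167/1000→329/1000; 201/1000+41/200→203/500; 53/200+329/1000→297/500; 203/500+297/500→1. L = 689/250 ≈ 2.7560.
L − H = 2.7560 − 2.7184 = 0.038 bits.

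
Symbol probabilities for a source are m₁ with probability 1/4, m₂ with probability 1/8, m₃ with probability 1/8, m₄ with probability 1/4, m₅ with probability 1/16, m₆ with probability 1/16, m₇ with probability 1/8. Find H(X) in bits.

Each probability is a power of 1/2, so log₂(1/p) is an integer.
H = Σ p·log₂(1/p) = 1/4·2 + 1/8·3 + 1/8·3 + 1/4·2 + 1/16·4 + 1/16·4 + 1/8·3 = 2.625 bits.

2.625 bits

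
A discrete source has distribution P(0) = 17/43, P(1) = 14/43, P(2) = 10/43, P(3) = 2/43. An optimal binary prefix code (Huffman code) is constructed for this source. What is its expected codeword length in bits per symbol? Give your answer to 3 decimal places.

1.884 bits/symbol

Repeatedly combine the two least-probable nodes; the expected code length is the sum of the merged weights.
merge 2/43 + 10/43 → 12/43
merge 12/43 + 14/43 → 26/43
merge 17/43 + 26/43 → 1
L = 12/43 + 26/43 + 1 = 81/43 ≈ 1.884 bits/symbol.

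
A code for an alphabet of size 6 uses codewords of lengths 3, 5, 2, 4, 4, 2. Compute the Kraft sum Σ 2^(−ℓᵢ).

0.78125

With common denominator 2^5 = 32: Σ 2^(−ℓᵢ) = 4/32 + 1/32 + 8/32 + 2/32 + 2/32 + 8/32 = 25/32 = 0.78125.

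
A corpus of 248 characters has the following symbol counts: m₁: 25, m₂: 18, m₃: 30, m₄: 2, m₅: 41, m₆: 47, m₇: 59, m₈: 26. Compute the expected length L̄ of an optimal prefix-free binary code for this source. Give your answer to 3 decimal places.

2.835 bits/symbol

Probabilities are the counts divided by 248.
Repeatedly combine the two least-probable nodes; the expected code length is the sum of the merged weights.
merge 1/124 + 9/124 → 5/62
merge 5/62 + 25/248 → 45/248
merge 13/124 + 15/124 → 7/31
merge 41/248 + 45/248 → 43/124
merge 47/248 + 7/31 → 103/248
merge 59/248 + 43/124 → 145/248
merge 103/248 + 145/248 → 1
L = 5/62 + 45/248 + 7/31 + 43/124 + 103/248 + 145/248 + 1 = 703/248 ≈ 2.835 bits/symbol.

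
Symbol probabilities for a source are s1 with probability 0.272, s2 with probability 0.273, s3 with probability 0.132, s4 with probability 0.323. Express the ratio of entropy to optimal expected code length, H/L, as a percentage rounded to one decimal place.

96.7%

Entropy H = −Σ p log₂ p ≈ 1.9345 bits.
Huffman merges: 33/250+34/125→101/250; 273/1000+323/1000→149/250; 101/250+149/250→1. L = 2 ≈ 2.0000.
Efficiency = H/L = 1.9345/2.0000 = 96.7%.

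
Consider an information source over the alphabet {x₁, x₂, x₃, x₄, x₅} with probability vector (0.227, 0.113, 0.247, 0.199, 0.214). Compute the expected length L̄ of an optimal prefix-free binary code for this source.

2.312 bits/symbol

Repeatedly combine the two least-probable nodes; the expected code length is the sum of the merged weights.
merge 113/1000 + 199/1000 → 39/125
merge 107/500 + 227/1000 → 441/1000
merge 247/1000 + 39/125 → 559/1000
merge 441/1000 + 559/1000 → 1
L = 39/125 + 441/1000 + 559/1000 + 1 = 289/125 = 2.312 bits/symbol.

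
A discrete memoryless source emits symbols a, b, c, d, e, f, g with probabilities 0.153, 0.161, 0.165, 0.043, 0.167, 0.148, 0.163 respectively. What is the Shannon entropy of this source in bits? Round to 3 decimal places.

H = −Σ pᵢ log₂ pᵢ.
−0.153·log₂(0.153) = 0.4144
−0.161·log₂(0.161) = 0.4242
−0.165·log₂(0.165) = 0.4289
−0.043·log₂(0.043) = 0.1952
−0.167·log₂(0.167) = 0.4312
−0.148·log₂(0.148) = 0.4079
−0.163·log₂(0.163) = 0.4266
Sum ≈ 2.7284 → 2.728 bits.

2.728 bits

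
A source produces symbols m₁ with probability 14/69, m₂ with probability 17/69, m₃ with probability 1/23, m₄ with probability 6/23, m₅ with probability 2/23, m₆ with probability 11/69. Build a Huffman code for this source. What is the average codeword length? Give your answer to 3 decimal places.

2.420 bits/symbol

Repeatedly combine the two least-probable nodes; the expected code length is the sum of the merged weights.
merge 1/23 + 2/23 → 3/23
merge 3/23 + 11/69 → 20/69
merge 14/69 + 17/69 → 31/69
merge 6/23 + 20/69 → 38/69
merge 31/69 + 38/69 → 1
L = 3/23 + 20/69 + 31/69 + 38/69 + 1 = 167/69 ≈ 2.420 bits/symbol.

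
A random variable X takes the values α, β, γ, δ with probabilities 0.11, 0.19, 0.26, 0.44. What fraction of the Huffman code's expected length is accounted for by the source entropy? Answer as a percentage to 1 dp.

98.5%

Entropy H = −Σ p log₂ p ≈ 1.8319 bits.
Huffman merges: 11/100+19/100→3/10; 13/50+3/10→14/25; 11/25+14/25→1. L = 93/50 ≈ 1.8600.
Efficiency = H/L = 1.8319/1.8600 = 98.5%.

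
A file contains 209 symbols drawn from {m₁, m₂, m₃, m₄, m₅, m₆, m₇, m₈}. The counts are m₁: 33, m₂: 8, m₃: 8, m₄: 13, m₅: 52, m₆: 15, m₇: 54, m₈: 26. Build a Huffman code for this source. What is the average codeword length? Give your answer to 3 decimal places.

2.703 bits/symbol

Probabilities are the counts divided by 209.
Repeatedly combine the two least-probable nodes; the expected code length is the sum of the merged weights.
merge 8/209 + 8/209 → 16/209
merge 13/209 + 15/209 → 28/209
merge 16/209 + 26/209 → 42/209
merge 28/209 + 3/19 → 61/209
merge 42/209 + 52/209 → 94/209
merge 54/209 + 61/209 → 115/209
merge 94/209 + 115/209 → 1
L = 16/209 + 28/209 + 42/209 + 61/209 + 94/209 + 115/209 + 1 = 565/209 ≈ 2.703 bits/symbol.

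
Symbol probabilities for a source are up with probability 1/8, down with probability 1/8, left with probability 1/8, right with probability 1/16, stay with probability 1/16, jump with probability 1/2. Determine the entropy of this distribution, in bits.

2.125 bits

Each probability is a power of 1/2, so log₂(1/p) is an integer.
H = Σ p·log₂(1/p) = 1/8·3 + 1/8·3 + 1/8·3 + 1/16·4 + 1/16·4 + 1/2·1 = 2.125 bits.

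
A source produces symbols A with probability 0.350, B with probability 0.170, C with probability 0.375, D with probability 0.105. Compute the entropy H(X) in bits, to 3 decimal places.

H = −Σ pᵢ log₂ pᵢ.
−0.350·log₂(0.350) = 0.5301
−0.170·log₂(0.170) = 0.4346
−0.375·log₂(0.375) = 0.5306
−0.105·log₂(0.105) = 0.3414
Sum ≈ 1.8367 → 1.837 bits.

1.837 bits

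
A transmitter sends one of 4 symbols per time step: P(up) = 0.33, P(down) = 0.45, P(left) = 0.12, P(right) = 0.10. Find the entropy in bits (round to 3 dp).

H = −Σ pᵢ log₂ pᵢ.
−0.33·log₂(0.33) = 0.5278
−0.45·log₂(0.45) = 0.5184
−0.12·log₂(0.12) = 0.3671
−0.10·log₂(0.10) = 0.3322
Sum ≈ 1.7455 → 1.745 bits.

1.745 bits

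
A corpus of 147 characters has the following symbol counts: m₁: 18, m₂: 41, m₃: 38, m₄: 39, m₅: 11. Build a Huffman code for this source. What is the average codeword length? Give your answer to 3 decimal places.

2.197 bits/symbol

Probabilities are the counts divided by 147.
Repeatedly combine the two least-probable nodes; the expected code length is the sum of the merged weights.
merge 11/147 + 6/49 → 29/147
merge 29/147 + 38/147 → 67/147
merge 13/49 + 41/147 → 80/147
merge 67/147 + 80/147 → 1
L = 29/147 + 67/147 + 80/147 + 1 = 323/147 ≈ 2.197 bits/symbol.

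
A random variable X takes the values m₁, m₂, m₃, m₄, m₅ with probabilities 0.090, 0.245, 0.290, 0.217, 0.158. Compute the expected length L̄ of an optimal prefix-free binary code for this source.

Repeatedly combine the two least-probable nodes; the expected code length is the sum of the merged weights.
merge 9/100 + 79/500 → 31/125
merge 217/1000 + 49/200 → 231/500
merge 31/125 + 29/100 → 269/500
merge 231/500 + 269/500 → 1
L = 31/125 + 231/500 + 269/500 + 1 = 281/125 = 2.248 bits/symbol.

2.248 bits/symbol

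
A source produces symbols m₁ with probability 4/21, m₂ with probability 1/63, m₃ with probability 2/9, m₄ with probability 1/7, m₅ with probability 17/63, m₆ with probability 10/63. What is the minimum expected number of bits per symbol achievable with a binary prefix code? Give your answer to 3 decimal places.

Repeatedly combine the two least-probable nodes; the expected code length is the sum of the merged weights.
merge 1/63 + 1/7 → 10/63
merge 10/63 + 10/63 → 20/63
merge 4/21 + 2/9 → 26/63
merge 17/63 + 20/63 → 37/63
merge 26/63 + 37/63 → 1
L = 10/63 + 20/63 + 26/63 + 37/63 + 1 = 52/21 ≈ 2.476 bits/symbol.

2.476 bits/symbol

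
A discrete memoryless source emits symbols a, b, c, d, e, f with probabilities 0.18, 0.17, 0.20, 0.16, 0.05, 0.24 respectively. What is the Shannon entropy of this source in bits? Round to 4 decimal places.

2.4775 bits

H = −Σ pᵢ log₂ pᵢ.
−0.18·log₂(0.18) = 0.4453
−0.17·log₂(0.17) = 0.4346
−0.20·log₂(0.20) = 0.4644
−0.16·log₂(0.16) = 0.4230
−0.05·log₂(0.05) = 0.2161
−0.24·log₂(0.24) = 0.4941
Sum ≈ 2.4775 → 2.4775 bits.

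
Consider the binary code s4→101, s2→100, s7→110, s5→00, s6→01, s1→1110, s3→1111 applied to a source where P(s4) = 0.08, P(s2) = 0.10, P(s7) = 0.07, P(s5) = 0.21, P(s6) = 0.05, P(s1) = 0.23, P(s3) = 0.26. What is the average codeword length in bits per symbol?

3.23 bits/symbol

L̄ = Σ pᵢ·ℓᵢ = 0.08·3 + 0.10·3 + 0.07·3 + 0.21·2 + 0.05·2 + 0.23·4 + 0.26·4 = 3.23 bits/symbol.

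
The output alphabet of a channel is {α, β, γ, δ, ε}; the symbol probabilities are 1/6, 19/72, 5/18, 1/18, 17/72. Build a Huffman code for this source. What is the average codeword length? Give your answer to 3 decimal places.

Repeatedly combine the two least-probable nodes; the expected code length is the sum of the merged weights.
merge 1/18 + 1/6 → 2/9
merge 2/9 + 17/72 → 11/24
merge 19/72 + 5/18 → 13/24
merge 11/24 + 13/24 → 1
L = 2/9 + 11/24 + 13/24 + 1 = 20/9 ≈ 2.222 bits/symbol.

2.222 bits/symbol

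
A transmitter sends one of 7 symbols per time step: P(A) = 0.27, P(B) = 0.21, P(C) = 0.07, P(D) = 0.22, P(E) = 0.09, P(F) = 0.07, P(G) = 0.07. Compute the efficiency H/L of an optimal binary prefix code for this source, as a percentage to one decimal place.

Entropy H = −Σ p log₂ p ≈ 2.5817 bits.
Huffman merges: 7/100+7/100→7/50; 7/100+9/100→4/25; 7/50+4/25→3/10; 21/100+11/50→43/100; 27/100+3/10→57/100; 43/100+57/100→1. L = 13/5 ≈ 2.6000.
Efficiency = H/L = 2.5817/2.6000 = 99.3%.

99.3%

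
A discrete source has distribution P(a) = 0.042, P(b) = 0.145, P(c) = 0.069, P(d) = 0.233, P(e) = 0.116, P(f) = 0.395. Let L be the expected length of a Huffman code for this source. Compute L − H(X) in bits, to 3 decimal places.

0.073 bits

Entropy H = −Σ p log₂ p ≈ 2.2417 bits.
Huffman merges: 21/500+69/1000→111/1000; 111/1000+29/250→227/1000; 29/200+227/1000→93/250; 233/1000+93/250→121/200; 79/200+121/200→1. L = 463/200 ≈ 2.3150.
L − H = 2.3150 − 2.2417 = 0.073 bits.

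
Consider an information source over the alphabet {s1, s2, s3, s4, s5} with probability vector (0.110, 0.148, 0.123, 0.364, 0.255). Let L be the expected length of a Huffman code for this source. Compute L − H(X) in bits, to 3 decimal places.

0.069 bits

Entropy H = −Σ p log₂ p ≈ 2.1635 bits.
Huffman merges: 11/100+123/1000→233/1000; 37/250+233/1000→381/1000; 51/200+91/250→619/1000; 381/1000+619/1000→1. L = 2233/1000 ≈ 2.2330.
L − H = 2.2330 − 2.1635 = 0.069 bits.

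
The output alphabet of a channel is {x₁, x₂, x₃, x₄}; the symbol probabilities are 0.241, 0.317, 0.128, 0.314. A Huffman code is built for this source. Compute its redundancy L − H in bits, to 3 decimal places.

0.075 bits

Entropy H = −Σ p log₂ p ≈ 1.9245 bits.
Huffman merges: 16/125+241/1000→369/1000; 157/500+317/1000→631/1000; 369/1000+631/1000→1. L = 2 ≈ 2.0000.
L − H = 2.0000 − 1.9245 = 0.075 bits.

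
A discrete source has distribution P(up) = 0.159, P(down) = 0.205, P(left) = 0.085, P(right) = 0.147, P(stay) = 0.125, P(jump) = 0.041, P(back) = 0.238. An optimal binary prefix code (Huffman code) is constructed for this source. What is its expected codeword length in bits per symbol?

Repeatedly combine the two least-probable nodes; the expected code length is the sum of the merged weights.
merge 41/1000 + 17/200 → 63/500
merge 1/8 + 63/500 → 251/1000
merge 147/1000 + 159/1000 → 153/500
merge 41/200 + 119/500 → 443/1000
merge 251/1000 + 153/500 → 557/1000
merge 443/1000 + 557/1000 → 1
L = 63/500 + 251/1000 + 153/500 + 443/1000 + 557/1000 + 1 = 2683/1000 = 2.683 bits/symbol.

2.683 bits/symbol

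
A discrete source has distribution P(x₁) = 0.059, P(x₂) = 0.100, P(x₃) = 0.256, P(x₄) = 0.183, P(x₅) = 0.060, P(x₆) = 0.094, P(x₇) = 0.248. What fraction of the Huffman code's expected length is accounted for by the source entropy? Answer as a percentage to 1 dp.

99.0%

Entropy H = −Σ p log₂ p ≈ 2.5878 bits.
Huffman merges: 59/1000+3/50→119/1000; 47/500+1/10→97/500; 119/1000+183/1000→151/500; 97/500+31/125→221/500; 32/125+151/500→279/500; 221/500+279/500→1. L = 523/200 ≈ 2.6150.
Efficiency = H/L = 2.5878/2.6150 = 99.0%.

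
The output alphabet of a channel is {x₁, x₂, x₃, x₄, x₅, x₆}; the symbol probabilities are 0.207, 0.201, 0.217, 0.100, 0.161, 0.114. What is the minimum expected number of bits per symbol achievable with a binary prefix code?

2.576 bits/symbol

Repeatedly combine the two least-probable nodes; the expected code length is the sum of the merged weights.
merge 1/10 + 57/500 → 107/500
merge 161/1000 + 201/1000 → 181/500
merge 207/1000 + 107/500 → 421/1000
merge 217/1000 + 181/500 → 579/1000
merge 421/1000 + 579/1000 → 1
L = 107/500 + 181/500 + 421/1000 + 579/1000 + 1 = 322/125 = 2.576 bits/symbol.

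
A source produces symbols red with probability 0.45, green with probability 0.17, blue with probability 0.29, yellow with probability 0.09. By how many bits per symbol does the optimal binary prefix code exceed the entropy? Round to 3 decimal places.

Entropy H = −Σ p log₂ p ≈ 1.7835 bits.
Huffman merges: 9/100+17/100→13/50; 13/50+29/100→11/20; 9/20+11/20→1. L = 181/100 ≈ 1.8100.
L − H = 1.8100 − 1.7835 = 0.026 bits.

0.026 bits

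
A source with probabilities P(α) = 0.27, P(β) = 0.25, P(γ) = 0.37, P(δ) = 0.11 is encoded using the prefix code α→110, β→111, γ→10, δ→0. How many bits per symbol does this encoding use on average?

2.41 bits/symbol

L̄ = Σ pᵢ·ℓᵢ = 0.27·3 + 0.25·3 + 0.37·2 + 0.11·1 = 2.41 bits/symbol.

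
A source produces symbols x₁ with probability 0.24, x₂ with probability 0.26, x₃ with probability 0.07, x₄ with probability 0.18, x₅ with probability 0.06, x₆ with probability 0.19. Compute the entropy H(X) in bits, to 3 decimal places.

H = −Σ pᵢ log₂ pᵢ.
−0.24·log₂(0.24) = 0.4941
−0.26·log₂(0.26) = 0.5053
−0.07·log₂(0.07) = 0.2686
−0.18·log₂(0.18) = 0.4453
−0.06·log₂(0.06) = 0.2435
−0.19·log₂(0.19) = 0.4552
Sum ≈ 2.4120 → 2.412 bits.

2.412 bits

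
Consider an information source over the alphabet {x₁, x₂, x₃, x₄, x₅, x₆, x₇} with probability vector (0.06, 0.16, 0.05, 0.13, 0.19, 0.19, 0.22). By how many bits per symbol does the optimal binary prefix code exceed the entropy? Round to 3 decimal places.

0.044 bits

Entropy H = −Σ p log₂ p ≈ 2.6563 bits.
Huffman merges: 1/20+3/50→11/100; 11/100+13/100→6/25; 4/25+19/100→7/20; 19/100+11/50→41/100; 6/25+7/20→59/100; 41/100+59/100→1. L = 27/10 ≈ 2.7000.
L − H = 2.7000 − 2.6563 = 0.044 bits.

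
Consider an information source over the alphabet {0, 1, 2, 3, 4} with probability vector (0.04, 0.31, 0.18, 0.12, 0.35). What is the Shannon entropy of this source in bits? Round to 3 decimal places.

2.052 bits

H = −Σ pᵢ log₂ pᵢ.
−0.04·log₂(0.04) = 0.1858
−0.31·log₂(0.31) = 0.5238
−0.18·log₂(0.18) = 0.4453
−0.12·log₂(0.12) = 0.3671
−0.35·log₂(0.35) = 0.5301
Sum ≈ 2.0520 → 2.052 bits.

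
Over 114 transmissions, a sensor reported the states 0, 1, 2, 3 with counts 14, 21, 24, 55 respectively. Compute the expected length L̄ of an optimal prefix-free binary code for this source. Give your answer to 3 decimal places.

1.825 bits/symbol

Probabilities are the counts divided by 114.
Repeatedly combine the two least-probable nodes; the expected code length is the sum of the merged weights.
merge 7/57 + 7/38 → 35/114
merge 4/19 + 35/114 → 59/114
merge 55/114 + 59/114 → 1
L = 35/114 + 59/114 + 1 = 104/57 ≈ 1.825 bits/symbol.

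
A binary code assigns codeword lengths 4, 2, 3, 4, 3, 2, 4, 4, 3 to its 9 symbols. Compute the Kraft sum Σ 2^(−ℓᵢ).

1.125

With common denominator 2^4 = 16: Σ 2^(−ℓᵢ) = 1/16 + 4/16 + 2/16 + 1/16 + 2/16 + 4/16 + 1/16 + 1/16 + 2/16 = 18/16 = 1.125.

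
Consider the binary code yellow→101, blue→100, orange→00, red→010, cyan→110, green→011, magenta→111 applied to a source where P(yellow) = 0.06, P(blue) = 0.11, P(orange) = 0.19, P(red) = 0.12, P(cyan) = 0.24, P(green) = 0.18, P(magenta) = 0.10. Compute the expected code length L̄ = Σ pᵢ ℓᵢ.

2.81 bits/symbol

L̄ = Σ pᵢ·ℓᵢ = 0.06·3 + 0.11·3 + 0.19·2 + 0.12·3 + 0.24·3 + 0.18·3 + 0.10·3 = 2.81 bits/symbol.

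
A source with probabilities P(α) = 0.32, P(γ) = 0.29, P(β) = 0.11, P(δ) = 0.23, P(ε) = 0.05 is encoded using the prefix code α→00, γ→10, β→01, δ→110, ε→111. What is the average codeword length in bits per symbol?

L̄ = Σ pᵢ·ℓᵢ = 0.32·2 + 0.29·2 + 0.11·2 + 0.23·3 + 0.05·3 = 2.28 bits/symbol.

2.28 bits/symbol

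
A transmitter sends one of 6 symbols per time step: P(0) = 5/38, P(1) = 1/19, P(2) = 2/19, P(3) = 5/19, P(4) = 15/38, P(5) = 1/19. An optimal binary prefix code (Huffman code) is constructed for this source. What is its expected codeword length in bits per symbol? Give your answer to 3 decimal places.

2.263 bits/symbol

Repeatedly combine the two least-probable nodes; the expected code length is the sum of the merged weights.
merge 1/19 + 1/19 → 2/19
merge 2/19 + 2/19 → 4/19
merge 5/38 + 4/19 → 13/38
merge 5/19 + 13/38 → 23/38
merge 15/38 + 23/38 → 1
L = 2/19 + 4/19 + 13/38 + 23/38 + 1 = 43/19 ≈ 2.263 bits/symbol.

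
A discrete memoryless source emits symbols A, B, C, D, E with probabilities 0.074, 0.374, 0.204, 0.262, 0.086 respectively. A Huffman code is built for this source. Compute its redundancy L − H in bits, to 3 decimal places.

0.063 bits

Entropy H = −Σ p log₂ p ≈ 2.0872 bits.
Huffman merges: 37/500+43/500→4/25; 4/25+51/250→91/250; 131/500+91/250→313/500; 187/500+313/500→1. L = 43/20 ≈ 2.1500.
L − H = 2.1500 − 2.0872 = 0.063 bits.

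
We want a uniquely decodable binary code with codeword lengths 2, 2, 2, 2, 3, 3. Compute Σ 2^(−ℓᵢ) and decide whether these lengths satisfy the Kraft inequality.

1.25; no

With common denominator 2^3 = 8: Σ 2^(−ℓᵢ) = 2/8 + 2/8 + 2/8 + 2/8 + 1/8 + 1/8 = 10/8 = 1.25.
Kraft's inequality requires Σ ≤ 1; here Σ = 1.25 > 1, so no such prefix code exists.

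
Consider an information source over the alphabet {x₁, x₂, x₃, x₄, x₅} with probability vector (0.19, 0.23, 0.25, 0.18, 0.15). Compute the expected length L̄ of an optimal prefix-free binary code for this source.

Repeatedly combine the two least-probable nodes; the expected code length is the sum of the merged weights.
merge 3/20 + 9/50 → 33/100
merge 19/100 + 23/100 → 21/50
merge 1/4 + 33/100 → 29/50
merge 21/50 + 29/50 → 1
L = 33/100 + 21/50 + 29/50 + 1 = 233/100 = 2.33 bits/symbol.

2.33 bits/symbol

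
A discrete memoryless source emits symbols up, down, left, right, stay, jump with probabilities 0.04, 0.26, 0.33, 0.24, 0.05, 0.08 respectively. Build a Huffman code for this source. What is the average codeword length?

2.26 bits/symbol

Repeatedly combine the two least-probable nodes; the expected code length is the sum of the merged weights.
merge 1/25 + 1/20 → 9/100
merge 2/25 + 9/100 → 17/100
merge 17/100 + 6/25 → 41/100
merge 13/50 + 33/100 → 59/100
merge 41/100 + 59/100 → 1
L = 9/100 + 17/100 + 41/100 + 59/100 + 1 = 113/50 = 2.26 bits/symbol.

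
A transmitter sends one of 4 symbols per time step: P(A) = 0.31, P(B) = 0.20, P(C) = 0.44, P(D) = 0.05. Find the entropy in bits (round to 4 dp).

1.7254 bits

H = −Σ pᵢ log₂ pᵢ.
−0.31·log₂(0.31) = 0.5238
−0.20·log₂(0.20) = 0.4644
−0.44·log₂(0.44) = 0.5211
−0.05·log₂(0.05) = 0.2161
Sum ≈ 1.7254 → 1.7254 bits.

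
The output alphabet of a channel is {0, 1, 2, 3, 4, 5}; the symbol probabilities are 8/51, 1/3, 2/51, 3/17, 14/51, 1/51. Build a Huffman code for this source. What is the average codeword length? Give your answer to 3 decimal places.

2.275 bits/symbol

Repeatedly combine the two least-probable nodes; the expected code length is the sum of the merged weights.
merge 1/51 + 2/51 → 1/17
merge 1/17 + 8/51 → 11/51
merge 3/17 + 11/51 → 20/51
merge 14/51 + 1/3 → 31/51
merge 20/51 + 31/51 → 1
L = 1/17 + 11/51 + 20/51 + 31/51 + 1 = 116/51 ≈ 2.275 bits/symbol.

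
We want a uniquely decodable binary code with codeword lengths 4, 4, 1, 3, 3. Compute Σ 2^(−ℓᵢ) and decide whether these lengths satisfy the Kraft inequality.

0.875; yes

With common denominator 2^4 = 16: Σ 2^(−ℓᵢ) = 1/16 + 1/16 + 8/16 + 2/16 + 2/16 = 14/16 = 0.875.
Kraft's inequality requires Σ ≤ 1; here Σ = 0.875 ≤ 1, so such a prefix code exists.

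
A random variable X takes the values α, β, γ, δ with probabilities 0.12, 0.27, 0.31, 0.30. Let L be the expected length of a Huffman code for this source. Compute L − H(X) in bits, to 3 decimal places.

0.078 bits

Entropy H = −Σ p log₂ p ≈ 1.9220 bits.
Huffman merges: 3/25+27/100→39/100; 3/10+31/100→61/100; 39/100+61/100→1. L = 2 ≈ 2.0000.
L − H = 2.0000 − 1.9220 = 0.078 bits.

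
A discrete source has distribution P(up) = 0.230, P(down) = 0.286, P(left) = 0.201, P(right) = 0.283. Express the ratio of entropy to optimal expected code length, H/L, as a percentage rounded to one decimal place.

Entropy H = −Σ p log₂ p ≈ 1.9848 bits.
Huffman merges: 201/1000+23/100→431/1000; 283/1000+143/500→569/1000; 431/1000+569/1000→1. L = 2 ≈ 2.0000.
Efficiency = H/L = 1.9848/2.0000 = 99.2%.

99.2%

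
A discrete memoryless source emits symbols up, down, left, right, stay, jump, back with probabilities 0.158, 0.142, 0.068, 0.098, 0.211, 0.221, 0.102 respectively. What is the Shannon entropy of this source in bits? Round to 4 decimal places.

2.7035 bits

H = −Σ pᵢ log₂ pᵢ.
−0.158·log₂(0.158) = 0.4206
−0.142·log₂(0.142) = 0.3999
−0.068·log₂(0.068) = 0.2637
−0.098·log₂(0.098) = 0.3284
−0.211·log₂(0.211) = 0.4736
−0.221·log₂(0.221) = 0.4813
−0.102·log₂(0.102) = 0.3359
Sum ≈ 2.7035 → 2.7035 bits.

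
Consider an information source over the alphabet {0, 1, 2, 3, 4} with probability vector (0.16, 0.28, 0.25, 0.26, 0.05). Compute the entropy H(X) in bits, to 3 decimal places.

H = −Σ pᵢ log₂ pᵢ.
−0.16·log₂(0.16) = 0.4230
−0.28·log₂(0.28) = 0.5142
−0.25·log₂(0.25) = 0.5000
−0.26·log₂(0.26) = 0.5053
−0.05·log₂(0.05) = 0.2161
Sum ≈ 2.1586 → 2.159 bits.

2.159 bits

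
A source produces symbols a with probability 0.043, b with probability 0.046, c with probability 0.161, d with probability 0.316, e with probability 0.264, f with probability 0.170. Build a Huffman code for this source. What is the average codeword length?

Repeatedly combine the two least-probable nodes; the expected code length is the sum of the merged weights.
merge 43/1000 + 23/500 → 89/1000
merge 89/1000 + 161/1000 → 1/4
merge 17/100 + 1/4 → 21/50
merge 33/125 + 79/250 → 29/50
merge 21/50 + 29/50 → 1
L = 89/1000 + 1/4 + 21/50 + 29/50 + 1 = 2339/1000 = 2.339 bits/symbol.

2.339 bits/symbol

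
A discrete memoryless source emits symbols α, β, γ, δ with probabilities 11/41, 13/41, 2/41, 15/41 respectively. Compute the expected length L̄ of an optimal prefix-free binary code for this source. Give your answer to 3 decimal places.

1.951 bits/symbol

Repeatedly combine the two least-probable nodes; the expected code length is the sum of the merged weights.
merge 2/41 + 11/41 → 13/41
merge 13/41 + 13/41 → 26/41
merge 15/41 + 26/41 → 1
L = 13/41 + 26/41 + 1 = 80/41 ≈ 1.951 bits/symbol.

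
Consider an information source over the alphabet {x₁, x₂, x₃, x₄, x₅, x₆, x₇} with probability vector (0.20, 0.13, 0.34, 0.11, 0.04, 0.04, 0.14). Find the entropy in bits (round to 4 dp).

H = −Σ pᵢ log₂ pᵢ.
−0.20·log₂(0.20) = 0.4644
−0.13·log₂(0.13) = 0.3826
−0.34·log₂(0.34) = 0.5292
−0.11·log₂(0.11) = 0.3503
−0.04·log₂(0.04) = 0.1858
−0.04·log₂(0.04) = 0.1858
−0.14·log₂(0.14) = 0.3971
Sum ≈ 2.4951 → 2.4951 bits.

2.4951 bits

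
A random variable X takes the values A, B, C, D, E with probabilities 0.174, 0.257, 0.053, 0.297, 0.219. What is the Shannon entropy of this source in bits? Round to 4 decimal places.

H = −Σ pᵢ log₂ pᵢ.
−0.174·log₂(0.174) = 0.4390
−0.257·log₂(0.257) = 0.5038
−0.053·log₂(0.053) = 0.2246
−0.297·log₂(0.297) = 0.5202
−0.219·log₂(0.219) = 0.4798
Sum ≈ 2.1674 → 2.1674 bits.

2.1674 bits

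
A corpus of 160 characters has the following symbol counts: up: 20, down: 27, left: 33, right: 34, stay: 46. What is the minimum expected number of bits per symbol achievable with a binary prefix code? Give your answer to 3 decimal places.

2.294 bits/symbol

Probabilities are the counts divided by 160.
Repeatedly combine the two least-probable nodes; the expected code length is the sum of the merged weights.
merge 1/8 + 27/160 → 47/160
merge 33/160 + 17/80 → 67/160
merge 23/80 + 47/160 → 93/160
merge 67/160 + 93/160 → 1
L = 47/160 + 67/160 + 93/160 + 1 = 367/160 ≈ 2.294 bits/symbol.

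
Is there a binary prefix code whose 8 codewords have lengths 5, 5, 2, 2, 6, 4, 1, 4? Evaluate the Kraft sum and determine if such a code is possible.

With common denominator 2^6 = 64: Σ 2^(−ℓᵢ) = 2/64 + 2/64 + 16/64 + 16/64 + 1/64 + 4/64 + 32/64 + 4/64 = 77/64 = 1.203125.
Kraft's inequality requires Σ ≤ 1; here Σ = 1.203125 > 1, so no such prefix code exists.

1.203125; no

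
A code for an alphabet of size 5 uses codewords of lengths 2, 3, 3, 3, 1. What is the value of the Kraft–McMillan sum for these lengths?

1.125

With common denominator 2^3 = 8: Σ 2^(−ℓᵢ) = 2/8 + 1/8 + 1/8 + 1/8 + 4/8 = 9/8 = 1.125.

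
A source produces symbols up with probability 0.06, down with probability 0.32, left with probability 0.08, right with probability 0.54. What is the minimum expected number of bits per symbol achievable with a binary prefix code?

Repeatedly combine the two least-probable nodes; the expected code length is the sum of the merged weights.
merge 3/50 + 2/25 → 7/50
merge 7/50 + 8/25 → 23/50
merge 23/50 + 27/50 → 1
L = 7/50 + 23/50 + 1 = 8/5 = 1.6 bits/symbol.

1.6 bits/symbol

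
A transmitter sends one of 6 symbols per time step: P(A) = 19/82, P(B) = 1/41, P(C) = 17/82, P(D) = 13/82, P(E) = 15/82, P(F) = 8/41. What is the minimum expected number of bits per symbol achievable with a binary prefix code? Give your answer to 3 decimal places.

Repeatedly combine the two least-probable nodes; the expected code length is the sum of the merged weights.
merge 1/41 + 13/82 → 15/82
merge 15/82 + 15/82 → 15/41
merge 8/41 + 17/82 → 33/82
merge 19/82 + 15/41 → 49/82
merge 33/82 + 49/82 → 1
L = 15/82 + 15/41 + 33/82 + 49/82 + 1 = 209/82 ≈ 2.549 bits/symbol.

2.549 bits/symbol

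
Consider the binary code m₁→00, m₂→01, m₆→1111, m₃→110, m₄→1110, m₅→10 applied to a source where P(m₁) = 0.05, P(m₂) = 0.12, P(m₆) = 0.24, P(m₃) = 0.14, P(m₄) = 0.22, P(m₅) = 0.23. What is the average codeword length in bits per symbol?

3.06 bits/symbol

L̄ = Σ pᵢ·ℓᵢ = 0.05·2 + 0.12·2 + 0.24·4 + 0.14·3 + 0.22·4 + 0.23·2 = 3.06 bits/symbol.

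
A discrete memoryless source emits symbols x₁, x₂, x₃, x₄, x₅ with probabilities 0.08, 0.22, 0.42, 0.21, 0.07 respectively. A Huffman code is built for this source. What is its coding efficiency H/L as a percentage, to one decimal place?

Entropy H = −Σ p log₂ p ≈ 2.0391 bits.
Huffman merges: 7/100+2/25→3/20; 3/20+21/100→9/25; 11/50+9/25→29/50; 21/50+29/50→1. L = 209/100 ≈ 2.0900.
Efficiency = H/L = 2.0391/2.0900 = 97.6%.

97.6%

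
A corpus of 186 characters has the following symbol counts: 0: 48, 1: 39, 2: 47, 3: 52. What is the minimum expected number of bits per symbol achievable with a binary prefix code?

2 bits/symbol

Probabilities are the counts divided by 186.
Repeatedly combine the two least-probable nodes; the expected code length is the sum of the merged weights.
merge 13/62 + 47/186 → 43/93
merge 8/31 + 26/93 → 50/93
merge 43/93 + 50/93 → 1
L = 43/93 + 50/93 + 1 = 2 bits/symbol.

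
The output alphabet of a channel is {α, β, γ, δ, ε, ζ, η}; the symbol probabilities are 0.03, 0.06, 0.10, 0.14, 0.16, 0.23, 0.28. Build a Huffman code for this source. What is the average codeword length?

Repeatedly combine the two least-probable nodes; the expected code length is the sum of the merged weights.
merge 3/100 + 3/50 → 9/100
merge 9/100 + 1/10 → 19/100
merge 7/50 + 4/25 → 3/10
merge 19/100 + 23/100 → 21/50
merge 7/25 + 3/10 → 29/50
merge 21/50 + 29/50 → 1
L = 9/100 + 19/100 + 3/10 + 21/50 + 29/50 + 1 = 129/50 = 2.58 bits/symbol.

2.58 bits/symbol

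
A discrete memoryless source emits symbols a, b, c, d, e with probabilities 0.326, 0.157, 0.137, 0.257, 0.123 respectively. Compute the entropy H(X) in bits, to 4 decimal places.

H = −Σ pᵢ log₂ pᵢ.
−0.326·log₂(0.326) = 0.5272
−0.157·log₂(0.157) = 0.4194
−0.137·log₂(0.137) = 0.3929
−0.257·log₂(0.257) = 0.5038
−0.123·log₂(0.123) = 0.3719
Sum ≈ 2.2150 → 2.2150 bits.

2.2150 bits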